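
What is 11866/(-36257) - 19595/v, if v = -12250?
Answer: 113019483/88829650 ≈ 1.2723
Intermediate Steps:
11866/(-36257) - 19595/v = 11866/(-36257) - 19595/(-12250) = 11866*(-1/36257) - 19595*(-1/12250) = -11866/36257 + 3919/2450 = 113019483/88829650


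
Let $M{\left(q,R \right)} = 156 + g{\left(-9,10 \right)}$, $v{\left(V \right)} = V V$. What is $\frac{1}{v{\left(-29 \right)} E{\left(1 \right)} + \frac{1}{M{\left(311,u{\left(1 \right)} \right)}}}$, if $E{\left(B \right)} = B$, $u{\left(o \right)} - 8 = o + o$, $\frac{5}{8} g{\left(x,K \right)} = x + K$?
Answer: $\frac{788}{662713} \approx 0.0011891$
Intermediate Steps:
$g{\left(x,K \right)} = \frac{8 K}{5} + \frac{8 x}{5}$ ($g{\left(x,K \right)} = \frac{8 \left(x + K\right)}{5} = \frac{8 \left(K + x\right)}{5} = \frac{8 K}{5} + \frac{8 x}{5}$)
$v{\left(V \right)} = V^{2}$
$u{\left(o \right)} = 8 + 2 o$ ($u{\left(o \right)} = 8 + \left(o + o\right) = 8 + 2 o$)
$M{\left(q,R \right)} = \frac{788}{5}$ ($M{\left(q,R \right)} = 156 + \left(\frac{8}{5} \cdot 10 + \frac{8}{5} \left(-9\right)\right) = 156 + \left(16 - \frac{72}{5}\right) = 156 + \frac{8}{5} = \frac{788}{5}$)
$\frac{1}{v{\left(-29 \right)} E{\left(1 \right)} + \frac{1}{M{\left(311,u{\left(1 \right)} \right)}}} = \frac{1}{\left(-29\right)^{2} \cdot 1 + \frac{1}{\frac{788}{5}}} = \frac{1}{841 \cdot 1 + \frac{5}{788}} = \frac{1}{841 + \frac{5}{788}} = \frac{1}{\frac{662713}{788}} = \frac{788}{662713}$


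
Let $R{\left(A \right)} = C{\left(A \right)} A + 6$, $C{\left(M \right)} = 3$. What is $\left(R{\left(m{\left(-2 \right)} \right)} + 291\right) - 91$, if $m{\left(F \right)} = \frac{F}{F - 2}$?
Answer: $\frac{415}{2} \approx 207.5$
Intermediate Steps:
$m{\left(F \right)} = \frac{F}{-2 + F}$
$R{\left(A \right)} = 6 + 3 A$ ($R{\left(A \right)} = 3 A + 6 = 6 + 3 A$)
$\left(R{\left(m{\left(-2 \right)} \right)} + 291\right) - 91 = \left(\left(6 + 3 \left(- \frac{2}{-2 - 2}\right)\right) + 291\right) - 91 = \left(\left(6 + 3 \left(- \frac{2}{-4}\right)\right) + 291\right) - 91 = \left(\left(6 + 3 \left(\left(-2\right) \left(- \frac{1}{4}\right)\right)\right) + 291\right) - 91 = \left(\left(6 + 3 \cdot \frac{1}{2}\right) + 291\right) - 91 = \left(\left(6 + \frac{3}{2}\right) + 291\right) - 91 = \left(\frac{15}{2} + 291\right) - 91 = \frac{597}{2} - 91 = \frac{415}{2}$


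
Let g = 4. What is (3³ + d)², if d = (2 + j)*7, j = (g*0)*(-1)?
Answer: 1681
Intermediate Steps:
j = 0 (j = (4*0)*(-1) = 0*(-1) = 0)
d = 14 (d = (2 + 0)*7 = 2*7 = 14)
(3³ + d)² = (3³ + 14)² = (27 + 14)² = 41² = 1681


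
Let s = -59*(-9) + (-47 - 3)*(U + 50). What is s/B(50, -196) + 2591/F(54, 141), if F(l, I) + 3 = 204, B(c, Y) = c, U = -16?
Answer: -105419/10050 ≈ -10.489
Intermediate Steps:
F(l, I) = 201 (F(l, I) = -3 + 204 = 201)
s = -1169 (s = -59*(-9) + (-47 - 3)*(-16 + 50) = 531 - 50*34 = 531 - 1700 = -1169)
s/B(50, -196) + 2591/F(54, 141) = -1169/50 + 2591/201 = -105419/10050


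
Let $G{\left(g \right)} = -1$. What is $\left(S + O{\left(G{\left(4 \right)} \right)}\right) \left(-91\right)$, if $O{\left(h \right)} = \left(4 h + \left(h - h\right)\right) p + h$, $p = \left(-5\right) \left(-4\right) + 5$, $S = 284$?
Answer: $-16653$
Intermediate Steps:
$p = 25$ ($p = 20 + 5 = 25$)
$O{\left(h \right)} = 101 h$ ($O{\left(h \right)} = \left(4 h + \left(h - h\right)\right) 25 + h = \left(4 h + 0\right) 25 + h = 4 h 25 + h = 100 h + h = 101 h$)
$\left(S + O{\left(G{\left(4 \right)} \right)}\right) \left(-91\right) = \left(284 + 101 \left(-1\right)\right) \left(-91\right) = \left(284 - 101\right) \left(-91\right) = 183 \left(-91\right) = -16653$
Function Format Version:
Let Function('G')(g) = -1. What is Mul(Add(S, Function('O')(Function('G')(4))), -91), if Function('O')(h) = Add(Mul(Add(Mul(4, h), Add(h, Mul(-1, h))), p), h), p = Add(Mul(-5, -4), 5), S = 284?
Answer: -16653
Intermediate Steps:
p = 25 (p = Add(20, 5) = 25)
Function('O')(h) = Mul(101, h) (Function('O')(h) = Add(Mul(Add(Mul(4, h), Add(h, Mul(-1, h))), 25), h) = Add(Mul(Add(Mul(4, h), 0), 25), h) = Add(Mul(Mul(4, h), 25), h) = Add(Mul(100, h), h) = Mul(101, h))
Mul(Add(S, Function('O')(Function('G')(4))), -91) = Mul(Add(284, Mul(101, -1)), -91) = Mul(Add(284, -101), -91) = Mul(183, -91) = -16653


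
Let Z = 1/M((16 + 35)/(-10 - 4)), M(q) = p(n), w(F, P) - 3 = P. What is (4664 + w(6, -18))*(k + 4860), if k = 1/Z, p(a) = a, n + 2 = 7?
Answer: 22617385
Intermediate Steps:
n = 5 (n = -2 + 7 = 5)
w(F, P) = 3 + P
M(q) = 5
Z = ⅕ (Z = 1/5 = ⅕ ≈ 0.20000)
k = 5 (k = 1/(⅕) = 5)
(4664 + w(6, -18))*(k + 4860) = (4664 + (3 - 18))*(5 + 4860) = (4664 - 15)*4865 = 4649*4865 = 22617385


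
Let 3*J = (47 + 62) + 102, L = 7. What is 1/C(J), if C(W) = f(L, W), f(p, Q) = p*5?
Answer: 1/35 ≈ 0.028571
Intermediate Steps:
J = 211/3 (J = ((47 + 62) + 102)/3 = (109 + 102)/3 = (⅓)*211 = 211/3 ≈ 70.333)
f(p, Q) = 5*p
C(W) = 35 (C(W) = 5*7 = 35)
1/C(J) = 1/35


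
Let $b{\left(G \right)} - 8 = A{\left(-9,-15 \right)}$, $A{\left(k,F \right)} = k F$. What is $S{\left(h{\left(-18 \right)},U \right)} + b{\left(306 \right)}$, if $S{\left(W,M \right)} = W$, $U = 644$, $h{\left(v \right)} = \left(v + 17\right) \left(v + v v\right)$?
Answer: $-163$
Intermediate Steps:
$A{\left(k,F \right)} = F k$
$h{\left(v \right)} = \left(17 + v\right) \left(v + v^{2}\right)$
$b{\left(G \right)} = 143$ ($b{\left(G \right)} = 8 - -135 = 8 + 135 = 143$)
$S{\left(h{\left(-18 \right)},U \right)} + b{\left(306 \right)} = - 18 \left(17 + \left(-18\right)^{2} + 18 \left(-18\right)\right) + 143 = - 18 \left(17 + 324 - 324\right) + 143 = \left(-18\right) 17 + 143 = -306 + 143 = -163$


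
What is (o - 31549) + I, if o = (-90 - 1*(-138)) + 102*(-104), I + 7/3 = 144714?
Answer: 307808/3 ≈ 1.0260e+5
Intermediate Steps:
I = 434135/3 (I = -7/3 + 144714 = 434135/3 ≈ 1.4471e+5)
o = -10560 (o = (-90 + 138) - 10608 = 48 - 10608 = -10560)
(o - 31549) + I = (-10560 - 31549) + 434135/3 = -42109 + 434135/3 = 307808/3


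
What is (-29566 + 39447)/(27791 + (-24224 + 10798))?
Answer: 9881/14365 ≈ 0.68785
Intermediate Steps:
(-29566 + 39447)/(27791 + (-24224 + 10798)) = 9881/(27791 - 13426) = 9881/14365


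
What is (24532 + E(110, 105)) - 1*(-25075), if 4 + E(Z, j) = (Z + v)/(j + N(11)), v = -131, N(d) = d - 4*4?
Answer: 4960279/100 ≈ 49603.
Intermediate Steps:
N(d) = -16 + d (N(d) = d - 16 = -16 + d)
E(Z, j) = -4 + (-131 + Z)/(-5 + j) (E(Z, j) = -4 + (Z - 131)/(j + (-16 + 11)) = -4 + (-131 + Z)/(j - 5) = -4 + (-131 + Z)/(-5 + j))
(24532 + E(110, 105)) - 1*(-25075) = (24532 + (-111 + 110 - 4*105)/(-5 + 105)) - 1*(-25075) = (24532 + (-111 + 110 - 420)/100) + 25075 = (24532 + (1/100)*(-421)) + 25075 = (24532 - 421/100) + 25075 = 2452779/100 + 25075 = 4960279/100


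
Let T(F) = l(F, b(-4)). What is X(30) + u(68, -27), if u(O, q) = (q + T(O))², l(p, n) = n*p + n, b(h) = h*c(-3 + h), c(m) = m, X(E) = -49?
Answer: 3628976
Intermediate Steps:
b(h) = h*(-3 + h)
l(p, n) = n + n*p
T(F) = 28 + 28*F (T(F) = (-4*(-3 - 4))*(1 + F) = (-4*(-7))*(1 + F) = 28*(1 + F) = 28 + 28*F)
u(O, q) = (28 + q + 28*O)² (u(O, q) = (q + (28 + 28*O))² = (28 + q + 28*O)²)
X(30) + u(68, -27) = -49 + (28 - 27 + 28*68)² = -49 + (28 - 27 + 1904)² = -49 + 1905² = -49 + 3629025 = 3628976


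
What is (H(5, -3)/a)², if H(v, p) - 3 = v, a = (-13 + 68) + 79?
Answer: 16/4489 ≈ 0.0035643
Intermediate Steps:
a = 134 (a = 55 + 79 = 134)
H(v, p) = 3 + v
(H(5, -3)/a)² = ((3 + 5)/134)² = (8*(1/134))² = (4/67)² = 16/4489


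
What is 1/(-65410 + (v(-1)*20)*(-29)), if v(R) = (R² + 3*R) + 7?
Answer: -1/68310 ≈ -1.4639e-5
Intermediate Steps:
v(R) = 7 + R² + 3*R
1/(-65410 + (v(-1)*20)*(-29)) = 1/(-65410 + ((7 + (-1)² + 3*(-1))*20)*(-29)) = 1/(-65410 + ((7 + 1 - 3)*20)*(-29)) = 1/(-65410 + (5*20)*(-29)) = 1/(-65410 + 100*(-29)) = 1/(-65410 - 2900) = 1/(-68310) = -1/68310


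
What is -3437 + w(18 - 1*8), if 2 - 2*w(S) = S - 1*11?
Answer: -6871/2 ≈ -3435.5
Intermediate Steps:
w(S) = 13/2 - S/2 (w(S) = 1 - (S - 1*11)/2 = 1 - (S - 11)/2 = 1 - (-11 + S)/2 = 1 + (11/2 - S/2) = 13/2 - S/2)
-3437 + w(18 - 1*8) = -3437 + (13/2 - (18 - 1*8)/2) = -3437 + (13/2 - (18 - 8)/2) = -3437 + (13/2 - 1/2*10) = -3437 + (13/2 - 5) = -3437 + 3/2 = -6871/2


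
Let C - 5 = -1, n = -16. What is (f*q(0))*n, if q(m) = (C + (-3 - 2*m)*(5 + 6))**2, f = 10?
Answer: -134560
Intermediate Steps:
C = 4 (C = 5 - 1 = 4)
q(m) = (-29 - 22*m)**2 (q(m) = (4 + (-3 - 2*m)*(5 + 6))**2 = (4 + (-3 - 2*m)*11)**2 = (4 + (-33 - 22*m))**2 = (-29 - 22*m)**2)
(f*q(0))*n = (10*(29 + 22*0)**2)*(-16) = (10*(29 + 0)**2)*(-16) = (10*29**2)*(-16) = (10*841)*(-16) = 8410*(-16) = -134560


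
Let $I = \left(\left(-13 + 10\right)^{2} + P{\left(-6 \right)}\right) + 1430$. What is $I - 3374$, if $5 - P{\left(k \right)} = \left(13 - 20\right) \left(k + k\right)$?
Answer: $-2014$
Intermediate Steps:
$P{\left(k \right)} = 5 + 14 k$ ($P{\left(k \right)} = 5 - \left(13 - 20\right) \left(k + k\right) = 5 - - 7 \cdot 2 k = 5 - - 14 k = 5 + 14 k$)
$I = 1360$ ($I = \left(\left(-13 + 10\right)^{2} + \left(5 + 14 \left(-6\right)\right)\right) + 1430 = \left(\left(-3\right)^{2} + \left(5 - 84\right)\right) + 1430 = \left(9 - 79\right) + 1430 = -70 + 1430 = 1360$)
$I - 3374 = 1360 - 3374 = -2014$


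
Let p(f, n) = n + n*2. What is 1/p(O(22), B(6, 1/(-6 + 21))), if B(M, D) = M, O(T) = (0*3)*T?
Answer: 1/18 ≈ 0.055556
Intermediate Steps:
O(T) = 0 (O(T) = 0*T = 0)
p(f, n) = 3*n (p(f, n) = n + 2*n = 3*n)
1/p(O(22), B(6, 1/(-6 + 21))) = 1/(3*6) = 1/18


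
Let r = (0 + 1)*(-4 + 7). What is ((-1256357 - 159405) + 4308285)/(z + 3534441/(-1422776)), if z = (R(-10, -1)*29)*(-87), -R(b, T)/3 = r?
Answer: 4115412303848/32303440191 ≈ 127.40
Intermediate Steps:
r = 3 (r = 1*3 = 3)
R(b, T) = -9 (R(b, T) = -3*3 = -9)
z = 22707 (z = -9*29*(-87) = -261*(-87) = 22707)
((-1256357 - 159405) + 4308285)/(z + 3534441/(-1422776)) = ((-1256357 - 159405) + 4308285)/(22707 + 3534441/(-1422776)) = (-1415762 + 4308285)/(22707 + 3534441*(-1/1422776)) = 2892523/(22707 - 3534441/1422776) = 2892523/(32303440191/1422776) = 2892523*(1422776/32303440191) = 4115412303848/32303440191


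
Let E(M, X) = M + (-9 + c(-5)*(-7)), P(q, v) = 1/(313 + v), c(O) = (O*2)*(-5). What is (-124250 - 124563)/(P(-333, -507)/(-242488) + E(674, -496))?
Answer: -11704828348336/14818441681 ≈ -789.88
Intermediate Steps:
c(O) = -10*O (c(O) = (2*O)*(-5) = -10*O)
E(M, X) = -359 + M (E(M, X) = M + (-9 - 10*(-5)*(-7)) = M + (-9 + 50*(-7)) = M + (-9 - 350) = M - 359 = -359 + M)
(-124250 - 124563)/(P(-333, -507)/(-242488) + E(674, -496)) = (-124250 - 124563)/(1/((313 - 507)*(-242488)) + (-359 + 674)) = -248813/(-1/242488/(-194) + 315) = -248813/(-1/194*(-1/242488) + 315) = -248813/(1/47042672 + 315) = -248813/14818441681/47042672 = -248813*47042672/14818441681 = -11704828348336/14818441681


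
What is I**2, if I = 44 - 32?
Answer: 144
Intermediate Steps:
I = 12
I**2 = 12**2 = 144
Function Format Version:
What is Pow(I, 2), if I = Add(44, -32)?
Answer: 144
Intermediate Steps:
I = 12
Pow(I, 2) = Pow(12, 2) = 144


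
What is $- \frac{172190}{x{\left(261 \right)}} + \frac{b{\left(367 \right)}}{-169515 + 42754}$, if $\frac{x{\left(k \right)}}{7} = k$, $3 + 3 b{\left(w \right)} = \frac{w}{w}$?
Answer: $- \frac{21826975372}{231592347} \approx -94.247$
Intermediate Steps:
$b{\left(w \right)} = - \frac{2}{3}$ ($b{\left(w \right)} = -1 + \frac{w \frac{1}{w}}{3} = -1 + \frac{1}{3} \cdot 1 = -1 + \frac{1}{3} = - \frac{2}{3}$)
$x{\left(k \right)} = 7 k$
$- \frac{172190}{x{\left(261 \right)}} + \frac{b{\left(367 \right)}}{-169515 + 42754} = - \frac{172190}{7 \cdot 261} - \frac{2}{3 \left(-169515 + 42754\right)} = - \frac{172190}{1827} - \frac{2}{3 \left(-126761\right)} = \left(-172190\right) \frac{1}{1827} - - \frac{2}{380283} = - \frac{172190}{1827} + \frac{2}{380283} = - \frac{21826975372}{231592347}$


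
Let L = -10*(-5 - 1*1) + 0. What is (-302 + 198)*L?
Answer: -6240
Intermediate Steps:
L = 60 (L = -10*(-5 - 1) + 0 = -10*(-6) + 0 = 60 + 0 = 60)
(-302 + 198)*L = (-302 + 198)*60 = -104*60 = -6240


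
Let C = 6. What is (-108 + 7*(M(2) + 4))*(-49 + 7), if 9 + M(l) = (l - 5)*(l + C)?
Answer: 13062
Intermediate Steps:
M(l) = -9 + (-5 + l)*(6 + l) (M(l) = -9 + (l - 5)*(l + 6) = -9 + (-5 + l)*(6 + l))
(-108 + 7*(M(2) + 4))*(-49 + 7) = (-108 + 7*((-39 + 2 + 2**2) + 4))*(-49 + 7) = (-108 + 7*((-39 + 2 + 4) + 4))*(-42) = (-108 + 7*(-33 + 4))*(-42) = (-108 + 7*(-29))*(-42) = (-108 - 203)*(-42) = -311*(-42) = 13062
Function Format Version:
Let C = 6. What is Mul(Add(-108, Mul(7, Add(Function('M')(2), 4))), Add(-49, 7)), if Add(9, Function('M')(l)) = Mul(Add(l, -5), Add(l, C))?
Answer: 13062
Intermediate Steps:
Function('M')(l) = Add(-9, Mul(Add(-5, l), Add(6, l))) (Function('M')(l) = Add(-9, Mul(Add(l, -5), Add(l, 6))) = Add(-9, Mul(Add(-5, l), Add(6, l))))
Mul(Add(-108, Mul(7, Add(Function('M')(2), 4))), Add(-49, 7)) = Mul(Add(-108, Mul(7, Add(Add(-39, 2, Pow(2, 2)), 4))), Add(-49, 7)) = Mul(Add(-108, Mul(7, Add(Add(-39, 2, 4), 4))), -42) = Mul(Add(-108, Mul(7, Add(-33, 4))), -42) = Mul(Add(-108, Mul(7, -29)), -42) = Mul(Add(-108, -203), -42) = Mul(-311, -42) = 13062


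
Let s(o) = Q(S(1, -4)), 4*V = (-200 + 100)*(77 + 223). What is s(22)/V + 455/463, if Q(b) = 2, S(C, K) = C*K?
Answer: 1705787/1736250 ≈ 0.98245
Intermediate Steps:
V = -7500 (V = ((-200 + 100)*(77 + 223))/4 = (-100*300)/4 = (1/4)*(-30000) = -7500)
s(o) = 2
s(22)/V + 455/463 = 2/(-7500) + 455/463 = 2*(-1/7500) + 455*(1/463) = -1/3750 + 455/463 = 1705787/1736250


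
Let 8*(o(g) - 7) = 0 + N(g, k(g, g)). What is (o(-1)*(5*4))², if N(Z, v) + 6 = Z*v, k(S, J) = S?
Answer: 65025/4 ≈ 16256.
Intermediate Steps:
N(Z, v) = -6 + Z*v
o(g) = 25/4 + g²/8 (o(g) = 7 + (0 + (-6 + g*g))/8 = 7 + (0 + (-6 + g²))/8 = 7 + (-6 + g²)/8 = 7 + (-¾ + g²/8) = 25/4 + g²/8)
(o(-1)*(5*4))² = ((25/4 + (⅛)*(-1)²)*(5*4))² = ((25/4 + (⅛)*1)*20)² = ((25/4 + ⅛)*20)² = ((51/8)*20)² = (255/2)² = 65025/4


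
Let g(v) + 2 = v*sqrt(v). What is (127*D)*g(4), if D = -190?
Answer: -144780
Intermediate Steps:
g(v) = -2 + v**(3/2) (g(v) = -2 + v*sqrt(v) = -2 + v**(3/2))
(127*D)*g(4) = (127*(-190))*(-2 + 4**(3/2)) = -24130*(-2 + 8) = -24130*6 = -144780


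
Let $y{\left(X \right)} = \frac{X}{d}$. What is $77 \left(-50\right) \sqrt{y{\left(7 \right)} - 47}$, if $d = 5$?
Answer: $- 1540 i \sqrt{285} \approx - 25998.0 i$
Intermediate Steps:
$y{\left(X \right)} = \frac{X}{5}$
$77 \left(-50\right) \sqrt{y{\left(7 \right)} - 47} = 77 \left(-50\right) \sqrt{\frac{1}{5} \cdot 7 - 47} = - 3850 \sqrt{\frac{7}{5} - 47} = - 3850 \sqrt{- \frac{228}{5}} = - 3850 \frac{2 i \sqrt{285}}{5} = - 1540 i \sqrt{285}$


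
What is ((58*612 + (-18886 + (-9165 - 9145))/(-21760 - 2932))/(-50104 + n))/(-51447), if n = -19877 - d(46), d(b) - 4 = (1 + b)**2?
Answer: 219126107/22927538804214 ≈ 9.5573e-6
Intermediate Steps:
d(b) = 4 + (1 + b)**2
n = -22090 (n = -19877 - (4 + (1 + 46)**2) = -19877 - (4 + 47**2) = -19877 - (4 + 2209) = -19877 - 1*2213 = -19877 - 2213 = -22090)
((58*612 + (-18886 + (-9165 - 9145))/(-21760 - 2932))/(-50104 + n))/(-51447) = ((58*612 + (-18886 + (-9165 - 9145))/(-21760 - 2932))/(-50104 - 22090))/(-51447) = ((35496 + (-18886 - 18310)/(-24692))/(-72194))*(-1/51447) = ((35496 - 37196*(-1/24692))*(-1/72194))*(-1/51447) = ((35496 + 9299/6173)*(-1/72194))*(-1/51447) = ((219126107/6173)*(-1/72194))*(-1/51447) = -219126107/445653562*(-1/51447) = 219126107/22927538804214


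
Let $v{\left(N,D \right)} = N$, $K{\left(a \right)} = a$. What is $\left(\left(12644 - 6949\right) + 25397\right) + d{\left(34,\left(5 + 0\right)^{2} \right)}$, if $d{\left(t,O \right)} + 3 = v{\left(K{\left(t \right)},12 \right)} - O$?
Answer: $31098$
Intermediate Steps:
$d{\left(t,O \right)} = -3 + t - O$ ($d{\left(t,O \right)} = -3 - \left(O - t\right) = -3 + t - O$)
$\left(\left(12644 - 6949\right) + 25397\right) + d{\left(34,\left(5 + 0\right)^{2} \right)} = \left(\left(12644 - 6949\right) + 25397\right) - \left(-31 + \left(5 + 0\right)^{2}\right) = \left(5695 + 25397\right) - -6 = 31092 - -6 = 31092 + 6 = 31098$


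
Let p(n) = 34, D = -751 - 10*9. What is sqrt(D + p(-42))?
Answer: I*sqrt(807) ≈ 28.408*I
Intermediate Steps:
D = -841 (D = -751 - 1*90 = -751 - 90 = -841)
sqrt(D + p(-42)) = sqrt(-841 + 34) = sqrt(-807) = I*sqrt(807)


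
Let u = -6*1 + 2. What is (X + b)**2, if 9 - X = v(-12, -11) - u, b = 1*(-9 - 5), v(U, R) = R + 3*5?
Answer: 169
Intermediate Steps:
u = -4 (u = -6 + 2 = -4)
v(U, R) = 15 + R (v(U, R) = R + 15 = 15 + R)
b = -14 (b = 1*(-14) = -14)
X = 1 (X = 9 - ((15 - 11) - 1*(-4)) = 9 - (4 + 4) = 9 - 1*8 = 9 - 8 = 1)
(X + b)**2 = (1 - 14)**2 = (-13)**2 = 169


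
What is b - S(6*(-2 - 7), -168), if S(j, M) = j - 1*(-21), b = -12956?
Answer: -12923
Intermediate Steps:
S(j, M) = 21 + j (S(j, M) = j + 21 = 21 + j)
b - S(6*(-2 - 7), -168) = -12956 - (21 + 6*(-2 - 7)) = -12956 - (21 + 6*(-9)) = -12956 - (21 - 54) = -12956 - 1*(-33) = -12956 + 33 = -12923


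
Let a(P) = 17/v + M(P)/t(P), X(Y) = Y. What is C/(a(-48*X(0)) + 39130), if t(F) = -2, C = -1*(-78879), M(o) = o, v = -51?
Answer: 236637/117389 ≈ 2.0158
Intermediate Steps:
C = 78879
a(P) = -⅓ - P/2 (a(P) = 17/(-51) + P/(-2) = 17*(-1/51) + P*(-½) = -⅓ - P/2)
C/(a(-48*X(0)) + 39130) = 78879/((-⅓ - (-24)*0) + 39130) = 78879/((-⅓ - ½*0) + 39130) = 78879/((-⅓ + 0) + 39130) = 78879/(-⅓ + 39130) = 78879/(117389/3) = 78879*(3/117389) = 236637/117389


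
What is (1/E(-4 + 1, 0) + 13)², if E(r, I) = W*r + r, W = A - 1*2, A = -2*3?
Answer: 75076/441 ≈ 170.24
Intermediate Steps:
A = -6
W = -8 (W = -6 - 1*2 = -6 - 2 = -8)
E(r, I) = -7*r (E(r, I) = -8*r + r = -7*r)
(1/E(-4 + 1, 0) + 13)² = (1/(-7*(-4 + 1)) + 13)² = (1/(-7*(-3)) + 13)² = (1/21 + 13)² = (274/21)² = 75076/441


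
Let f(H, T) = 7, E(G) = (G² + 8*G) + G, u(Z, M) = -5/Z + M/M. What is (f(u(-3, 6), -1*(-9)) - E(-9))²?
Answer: 49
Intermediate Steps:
u(Z, M) = 1 - 5/Z (u(Z, M) = -5/Z + 1 = 1 - 5/Z)
E(G) = G² + 9*G
(f(u(-3, 6), -1*(-9)) - E(-9))² = (7 - (-9)*(9 - 9))² = (7 - (-9)*0)² = (7 - 1*0)² = (7 + 0)² = 7² = 49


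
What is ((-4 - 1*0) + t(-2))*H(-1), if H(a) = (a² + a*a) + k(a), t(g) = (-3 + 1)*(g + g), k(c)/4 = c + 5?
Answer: 72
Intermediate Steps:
k(c) = 20 + 4*c (k(c) = 4*(c + 5) = 4*(5 + c) = 20 + 4*c)
t(g) = -4*g
H(a) = 20 + 2*a² + 4*a (H(a) = (a² + a*a) + (20 + 4*a) = (a² + a²) + (20 + 4*a) = 2*a² + (20 + 4*a) = 20 + 2*a² + 4*a)
((-4 - 1*0) + t(-2))*H(-1) = ((-4 - 1*0) - 4*(-2))*(20 + 2*(-1)² + 4*(-1)) = ((-4 + 0) + 8)*(20 + 2*1 - 4) = (-4 + 8)*(20 + 2 - 4) = 4*18 = 72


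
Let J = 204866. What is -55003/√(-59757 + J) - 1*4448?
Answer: -4448 - 55003*√145109/145109 ≈ -4592.4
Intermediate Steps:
-55003/√(-59757 + J) - 1*4448 = -55003/√(-59757 + 204866) - 1*4448 = -55003*√145109/145109 - 4448 = -4448 - 55003*√145109/145109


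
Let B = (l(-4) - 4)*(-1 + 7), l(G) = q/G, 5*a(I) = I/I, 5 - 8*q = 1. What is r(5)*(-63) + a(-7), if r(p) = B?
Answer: 31189/20 ≈ 1559.4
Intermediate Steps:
q = ½ (q = 5/8 - ⅛*1 = 5/8 - ⅛ = ½ ≈ 0.50000)
a(I) = ⅕ (a(I) = (I/I)/5 = (⅕)*1 = ⅕)
l(G) = 1/(2*G)
B = -99/4 (B = ((½)/(-4) - 4)*(-1 + 7) = ((½)*(-¼) - 4)*6 = (-⅛ - 4)*6 = -33/8*6 = -99/4 ≈ -24.750)
r(p) = -99/4
r(5)*(-63) + a(-7) = -99/4*(-63) + ⅕ = 6237/4 + ⅕ = 31189/20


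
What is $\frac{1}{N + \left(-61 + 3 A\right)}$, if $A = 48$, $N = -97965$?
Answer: $- \frac{1}{97882} \approx -1.0216 \cdot 10^{-5}$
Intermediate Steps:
$\frac{1}{N + \left(-61 + 3 A\right)} = \frac{1}{-97965 + \left(-61 + 3 \cdot 48\right)} = \frac{1}{-97965 + \left(-61 + 144\right)} = \frac{1}{-97965 + 83} = \frac{1}{-97882} = - \frac{1}{97882}$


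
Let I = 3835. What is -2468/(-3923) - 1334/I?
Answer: 4231498/15044705 ≈ 0.28126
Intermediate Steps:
-2468/(-3923) - 1334/I = -2468/(-3923) - 1334/3835 = -2468*(-1/3923) - 1334*1/3835 = 2468/3923 - 1334/3835 = 4231498/15044705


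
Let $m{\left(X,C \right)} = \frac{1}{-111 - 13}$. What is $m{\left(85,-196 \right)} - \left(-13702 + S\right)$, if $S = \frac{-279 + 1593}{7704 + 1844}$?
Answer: $\frac{130825305}{9548} \approx 13702.0$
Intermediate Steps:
$S = \frac{657}{4774}$ ($S = \frac{1314}{9548} = 1314 \cdot \frac{1}{9548} = \frac{657}{4774} \approx 0.13762$)
$m{\left(X,C \right)} = - \frac{1}{124}$ ($m{\left(X,C \right)} = \frac{1}{-124} = - \frac{1}{124}$)
$m{\left(85,-196 \right)} - \left(-13702 + S\right) = - \frac{1}{124} - \left(-13702 + \frac{657}{4774}\right) = - \frac{1}{124} - - \frac{65412691}{4774} = - \frac{1}{124} + \frac{65412691}{4774} = \frac{130825305}{9548}$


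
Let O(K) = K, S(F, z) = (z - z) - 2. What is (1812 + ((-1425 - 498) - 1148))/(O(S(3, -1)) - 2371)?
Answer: 1259/2373 ≈ 0.53055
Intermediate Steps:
S(F, z) = -2 (S(F, z) = 0 - 2 = -2)
(1812 + ((-1425 - 498) - 1148))/(O(S(3, -1)) - 2371) = (1812 + ((-1425 - 498) - 1148))/(-2 - 2371) = (1812 + (-1923 - 1148))/(-2373) = (1812 - 3071)*(-1/2373) = -1259*(-1/2373) = 1259/2373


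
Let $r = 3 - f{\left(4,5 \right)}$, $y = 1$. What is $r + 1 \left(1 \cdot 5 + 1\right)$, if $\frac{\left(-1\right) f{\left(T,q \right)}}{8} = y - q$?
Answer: $-23$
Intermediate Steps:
$f{\left(T,q \right)} = -8 + 8 q$ ($f{\left(T,q \right)} = - 8 \left(1 - q\right) = -8 + 8 q$)
$r = -29$ ($r = 3 - \left(-8 + 8 \cdot 5\right) = 3 - \left(-8 + 40\right) = 3 - 32 = -29$)
$r + 1 \left(1 \cdot 5 + 1\right) = -29 + 1 \left(1 \cdot 5 + 1\right) = -29 + 1 \left(5 + 1\right) = -29 + 1 \cdot 6 = -29 + 6 = -23$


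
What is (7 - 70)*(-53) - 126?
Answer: 3213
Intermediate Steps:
(7 - 70)*(-53) - 126 = -63*(-53) - 126 = 3339 - 126 = 3213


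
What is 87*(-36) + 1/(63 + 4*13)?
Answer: -360179/115 ≈ -3132.0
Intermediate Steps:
87*(-36) + 1/(63 + 4*13) = -3132 + 1/(63 + 52) = -3132 + 1/115 = -360179/115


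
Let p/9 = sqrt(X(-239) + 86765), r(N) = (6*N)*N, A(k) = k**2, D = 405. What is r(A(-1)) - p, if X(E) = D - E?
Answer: 6 - 9*sqrt(87409) ≈ -2654.9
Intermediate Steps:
r(N) = 6*N**2
X(E) = 405 - E
p = 9*sqrt(87409) (p = 9*sqrt((405 - 1*(-239)) + 86765) = 9*sqrt((405 + 239) + 86765) = 9*sqrt(644 + 86765) = 9*sqrt(87409) ≈ 2660.9)
r(A(-1)) - p = 6*((-1)**2)**2 - 9*sqrt(87409) = 6*1**2 - 9*sqrt(87409) = 6*1 - 9*sqrt(87409) = 6 - 9*sqrt(87409)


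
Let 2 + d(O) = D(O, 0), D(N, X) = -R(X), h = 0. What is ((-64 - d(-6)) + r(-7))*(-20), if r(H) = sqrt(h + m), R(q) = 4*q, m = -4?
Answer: 1240 - 40*I ≈ 1240.0 - 40.0*I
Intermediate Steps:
D(N, X) = -4*X
r(H) = 2*I (r(H) = sqrt(0 - 4) = sqrt(-4) = 2*I)
d(O) = -2 (d(O) = -2 - 4*0 = -2 + 0 = -2)
((-64 - d(-6)) + r(-7))*(-20) = ((-64 - 1*(-2)) + 2*I)*(-20) = ((-64 + 2) + 2*I)*(-20) = (-62 + 2*I)*(-20) = 1240 - 40*I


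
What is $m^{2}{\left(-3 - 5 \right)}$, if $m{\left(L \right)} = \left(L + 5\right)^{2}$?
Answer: $81$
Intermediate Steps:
$m{\left(L \right)} = \left(5 + L\right)^{2}$
$m^{2}{\left(-3 - 5 \right)} = \left(\left(5 - 8\right)^{2}\right)^{2} = \left(\left(-3\right)^{2}\right)^{2} = 9^{2} = 81$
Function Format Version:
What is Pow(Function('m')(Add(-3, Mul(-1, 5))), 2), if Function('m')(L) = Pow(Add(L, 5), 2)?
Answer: 81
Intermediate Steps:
Function('m')(L) = Pow(Add(5, L), 2)
Pow(Function('m')(Add(-3, Mul(-1, 5))), 2) = Pow(Pow(Add(5, Add(-3, Mul(-1, 5))), 2), 2) = Pow(Pow(Add(5, Add(-3, -5)), 2), 2) = Pow(Pow(Add(5, -8), 2), 2) = Pow(Pow(-3, 2), 2) = Pow(9, 2) = 81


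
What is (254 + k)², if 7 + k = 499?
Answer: 556516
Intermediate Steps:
k = 492 (k = -7 + 499 = 492)
(254 + k)² = (254 + 492)² = 746² = 556516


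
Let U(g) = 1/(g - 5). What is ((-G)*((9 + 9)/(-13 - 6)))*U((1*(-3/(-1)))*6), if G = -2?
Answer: -36/247 ≈ -0.14575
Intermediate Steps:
U(g) = 1/(-5 + g)
((-G)*((9 + 9)/(-13 - 6)))*U((1*(-3/(-1)))*6) = ((-1*(-2))*((9 + 9)/(-13 - 6)))/(-5 + (1*(-3/(-1)))*6) = (2*(18/(-19)))/(-5 + (1*(-3*(-1)))*6) = (2*(18*(-1/19)))/(-5 + (1*3)*6) = (2*(-18/19))/(-5 + 3*6) = -36/(19*(-5 + 18)) = -36/19/13 = -36/19*1/13 = -36/247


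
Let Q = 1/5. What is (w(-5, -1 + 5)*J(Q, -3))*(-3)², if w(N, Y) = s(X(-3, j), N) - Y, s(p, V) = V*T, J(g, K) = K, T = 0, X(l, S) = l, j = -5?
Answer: 108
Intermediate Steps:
Q = ⅕ ≈ 0.20000
s(p, V) = 0 (s(p, V) = V*0 = 0)
w(N, Y) = -Y (w(N, Y) = 0 - Y = -Y)
(w(-5, -1 + 5)*J(Q, -3))*(-3)² = (-(-1 + 5)*(-3))*(-3)² = (-1*4*(-3))*9 = -4*(-3)*9 = 12*9 = 108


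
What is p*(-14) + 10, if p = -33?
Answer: 472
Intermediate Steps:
p*(-14) + 10 = -33*(-14) + 10 = 462 + 10 = 472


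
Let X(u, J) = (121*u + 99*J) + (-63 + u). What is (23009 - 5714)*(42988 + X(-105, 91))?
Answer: 676649580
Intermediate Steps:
X(u, J) = -63 + 99*J + 122*u (X(u, J) = (99*J + 121*u) + (-63 + u) = -63 + 99*J + 122*u)
(23009 - 5714)*(42988 + X(-105, 91)) = (23009 - 5714)*(42988 + (-63 + 99*91 + 122*(-105))) = 17295*(42988 + (-63 + 9009 - 12810)) = 17295*(42988 - 3864) = 17295*39124 = 676649580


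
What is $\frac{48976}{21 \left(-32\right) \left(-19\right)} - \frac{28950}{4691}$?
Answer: $- \frac{8742949}{3743418} \approx -2.3356$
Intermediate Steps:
$\frac{48976}{21 \left(-32\right) \left(-19\right)} - \frac{28950}{4691} = \frac{48976}{\left(-672\right) \left(-19\right)} - \frac{28950}{4691} = \frac{48976}{12768} - \frac{28950}{4691} = 48976 \cdot \frac{1}{12768} - \frac{28950}{4691} = \frac{3061}{798} - \frac{28950}{4691} = - \frac{8742949}{3743418}$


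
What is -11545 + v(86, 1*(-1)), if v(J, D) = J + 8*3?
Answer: -11435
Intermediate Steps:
v(J, D) = 24 + J (v(J, D) = J + 24 = 24 + J)
-11545 + v(86, 1*(-1)) = -11545 + (24 + 86) = -11545 + 110 = -11435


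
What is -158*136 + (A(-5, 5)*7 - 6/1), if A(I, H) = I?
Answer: -21529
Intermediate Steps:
-158*136 + (A(-5, 5)*7 - 6/1) = -158*136 + (-5*7 - 6/1) = -21488 + (-35 - 6*1) = -21488 + (-35 - 6) = -21488 - 41 = -21529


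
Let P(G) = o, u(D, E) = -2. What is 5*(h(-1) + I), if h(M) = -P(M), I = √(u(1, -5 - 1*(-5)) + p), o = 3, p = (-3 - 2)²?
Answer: -15 + 5*√23 ≈ 8.9792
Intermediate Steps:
p = 25 (p = (-5)² = 25)
P(G) = 3
I = √23 (I = √(-2 + 25) = √23 ≈ 4.7958)
h(M) = -3 (h(M) = -1*3 = -3)
5*(h(-1) + I) = 5*(-3 + √23) = -15 + 5*√23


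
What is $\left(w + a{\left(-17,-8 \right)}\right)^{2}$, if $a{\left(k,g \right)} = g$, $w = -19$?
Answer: $729$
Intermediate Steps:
$\left(w + a{\left(-17,-8 \right)}\right)^{2} = \left(-19 - 8\right)^{2} = \left(-27\right)^{2} = 729$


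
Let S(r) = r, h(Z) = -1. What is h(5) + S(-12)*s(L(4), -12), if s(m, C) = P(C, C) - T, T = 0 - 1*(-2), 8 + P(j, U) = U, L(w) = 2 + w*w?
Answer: 263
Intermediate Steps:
L(w) = 2 + w²
P(j, U) = -8 + U
T = 2 (T = 0 + 2 = 2)
s(m, C) = -10 + C (s(m, C) = (-8 + C) - 1*2 = (-8 + C) - 2 = -10 + C)
h(5) + S(-12)*s(L(4), -12) = -1 - 12*(-10 - 12) = -1 - 12*(-22) = -1 + 264 = 263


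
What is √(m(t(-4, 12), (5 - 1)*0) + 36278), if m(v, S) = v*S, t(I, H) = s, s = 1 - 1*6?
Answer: √36278 ≈ 190.47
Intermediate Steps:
s = -5 (s = 1 - 6 = -5)
t(I, H) = -5
m(v, S) = S*v
√(m(t(-4, 12), (5 - 1)*0) + 36278) = √(((5 - 1)*0)*(-5) + 36278) = √((4*0)*(-5) + 36278) = √(0*(-5) + 36278) = √(0 + 36278) = √36278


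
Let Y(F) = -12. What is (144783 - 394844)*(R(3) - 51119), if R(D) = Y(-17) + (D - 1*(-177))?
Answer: 12740858011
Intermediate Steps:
R(D) = 165 + D (R(D) = -12 + (D - 1*(-177)) = -12 + (D + 177) = -12 + (177 + D) = 165 + D)
(144783 - 394844)*(R(3) - 51119) = (144783 - 394844)*((165 + 3) - 51119) = -250061*(168 - 51119) = -250061*(-50951) = 12740858011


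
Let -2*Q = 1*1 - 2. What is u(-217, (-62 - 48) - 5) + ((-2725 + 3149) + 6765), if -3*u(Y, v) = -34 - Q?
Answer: 14401/2 ≈ 7200.5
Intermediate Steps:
Q = ½ (Q = -(1*1 - 2)/2 = -(1 - 2)/2 = -½*(-1) = ½ ≈ 0.50000)
u(Y, v) = 23/2 (u(Y, v) = -(-34 - 1*½)/3 = -(-34 - ½)/3 = -⅓*(-69/2) = 23/2)
u(-217, (-62 - 48) - 5) + ((-2725 + 3149) + 6765) = 23/2 + ((-2725 + 3149) + 6765) = 23/2 + (424 + 6765) = 23/2 + 7189 = 14401/2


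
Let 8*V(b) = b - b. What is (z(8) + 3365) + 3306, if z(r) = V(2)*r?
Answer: 6671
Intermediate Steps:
V(b) = 0 (V(b) = (b - b)/8 = (1/8)*0 = 0)
z(r) = 0 (z(r) = 0*r = 0)
(z(8) + 3365) + 3306 = (0 + 3365) + 3306 = 3365 + 3306 = 6671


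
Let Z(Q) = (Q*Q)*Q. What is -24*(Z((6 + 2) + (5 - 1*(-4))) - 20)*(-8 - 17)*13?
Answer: 38165400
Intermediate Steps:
Z(Q) = Q³ (Z(Q) = Q²*Q = Q³)
-24*(Z((6 + 2) + (5 - 1*(-4))) - 20)*(-8 - 17)*13 = -24*(((6 + 2) + (5 - 1*(-4)))³ - 20)*(-8 - 17)*13 = -24*((8 + (5 + 4))³ - 20)*(-25)*13 = -24*((8 + 9)³ - 20)*(-25)*13 = -24*(17³ - 20)*(-25)*13 = -24*(4913 - 20)*(-25)*13 = -117432*(-25)*13 = -24*(-122325)*13 = 2935800*13 = 38165400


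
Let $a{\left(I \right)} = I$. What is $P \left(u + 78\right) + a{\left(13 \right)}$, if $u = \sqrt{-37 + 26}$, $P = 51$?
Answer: $3991 + 51 i \sqrt{11} \approx 3991.0 + 169.15 i$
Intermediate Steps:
$u = i \sqrt{11}$ ($u = \sqrt{-11} = i \sqrt{11} \approx 3.3166 i$)
$P \left(u + 78\right) + a{\left(13 \right)} = 51 \left(i \sqrt{11} + 78\right) + 13 = 51 \left(78 + i \sqrt{11}\right) + 13 = \left(3978 + 51 i \sqrt{11}\right) + 13 = 3991 + 51 i \sqrt{11}$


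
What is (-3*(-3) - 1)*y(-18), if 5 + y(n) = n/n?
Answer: -32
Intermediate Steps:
y(n) = -4 (y(n) = -5 + n/n = -5 + 1 = -4)
(-3*(-3) - 1)*y(-18) = (-3*(-3) - 1)*(-4) = (9 - 1)*(-4) = 8*(-4) = -32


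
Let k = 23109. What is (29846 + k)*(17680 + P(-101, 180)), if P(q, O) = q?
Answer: 930895945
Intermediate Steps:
(29846 + k)*(17680 + P(-101, 180)) = (29846 + 23109)*(17680 - 101) = 52955*17579 = 930895945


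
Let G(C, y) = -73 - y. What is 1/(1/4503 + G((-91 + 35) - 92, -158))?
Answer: 4503/382756 ≈ 0.011765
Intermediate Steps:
1/(1/4503 + G((-91 + 35) - 92, -158)) = 1/(1/4503 + (-73 - 1*(-158))) = 1/(1/4503 + (-73 + 158)) = 1/(1/4503 + 85) = 1/(382756/4503) = 4503/382756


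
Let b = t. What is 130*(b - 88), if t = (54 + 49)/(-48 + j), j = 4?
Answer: -258375/22 ≈ -11744.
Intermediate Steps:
t = -103/44 (t = (54 + 49)/(-48 + 4) = 103/(-44) = 103*(-1/44) = -103/44 ≈ -2.3409)
b = -103/44 ≈ -2.3409
130*(b - 88) = 130*(-103/44 - 88) = 130*(-3975/44) = -258375/22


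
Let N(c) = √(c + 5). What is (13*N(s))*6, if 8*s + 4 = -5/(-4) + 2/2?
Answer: 117*√34/4 ≈ 170.56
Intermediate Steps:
s = -7/32 (s = -½ + (-5/(-4) + 2/2)/8 = -½ + (-5*(-¼) + 2*(½))/8 = -½ + (5/4 + 1)/8 = -½ + (⅛)*(9/4) = -½ + 9/32 = -7/32 ≈ -0.21875)
N(c) = √(5 + c)
(13*N(s))*6 = (13*√(5 - 7/32))*6 = (13*√(153/32))*6 = (13*(3*√34/8))*6 = (39*√34/8)*6 = 117*√34/4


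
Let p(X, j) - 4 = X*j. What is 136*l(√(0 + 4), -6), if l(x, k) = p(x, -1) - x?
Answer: 0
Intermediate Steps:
p(X, j) = 4 + X*j
l(x, k) = 4 - 2*x (l(x, k) = (4 + x*(-1)) - x = (4 - x) - x = 4 - 2*x)
136*l(√(0 + 4), -6) = 136*(4 - 2*√(0 + 4)) = 136*(4 - 2*√4) = 136*(4 - 2*2) = 136*(4 - 4) = 136*0 = 0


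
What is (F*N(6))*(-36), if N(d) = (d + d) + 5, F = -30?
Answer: 18360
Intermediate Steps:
N(d) = 5 + 2*d (N(d) = 2*d + 5 = 5 + 2*d)
(F*N(6))*(-36) = -30*(5 + 2*6)*(-36) = -30*(5 + 12)*(-36) = -30*17*(-36) = -510*(-36) = 18360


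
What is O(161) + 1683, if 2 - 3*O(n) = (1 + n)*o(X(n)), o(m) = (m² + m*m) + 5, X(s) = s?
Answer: -8394163/3 ≈ -2.7981e+6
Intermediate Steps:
o(m) = 5 + 2*m² (o(m) = (m² + m²) + 5 = 2*m² + 5 = 5 + 2*m²)
O(n) = ⅔ - (1 + n)*(5 + 2*n²)/3
O(161) + 1683 = (-1 - ⅔*161² - ⅓*161*(5 + 2*161²)) + 1683 = (-1 - ⅔*25921 - ⅓*161*(5 + 2*25921)) + 1683 = (-1 - 51842/3 - ⅓*161*(5 + 51842)) + 1683 = (-1 - 51842/3 - ⅓*161*51847) + 1683 = (-1 - 51842/3 - 8347367/3) + 1683 = -8399212/3 + 1683 = -8394163/3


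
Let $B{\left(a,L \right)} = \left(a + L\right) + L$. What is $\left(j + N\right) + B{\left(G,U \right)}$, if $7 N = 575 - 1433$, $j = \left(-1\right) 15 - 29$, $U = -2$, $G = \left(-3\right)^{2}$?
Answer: $- \frac{1131}{7} \approx -161.57$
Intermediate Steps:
$G = 9$
$j = -44$ ($j = -15 - 29 = -44$)
$B{\left(a,L \right)} = a + 2 L$ ($B{\left(a,L \right)} = \left(L + a\right) + L = a + 2 L$)
$N = - \frac{858}{7}$ ($N = \frac{575 - 1433}{7} = \frac{1}{7} \left(-858\right) = - \frac{858}{7} \approx -122.57$)
$\left(j + N\right) + B{\left(G,U \right)} = \left(-44 - \frac{858}{7}\right) + \left(9 + 2 \left(-2\right)\right) = - \frac{1166}{7} + \left(9 - 4\right) = - \frac{1166}{7} + 5 = - \frac{1131}{7}$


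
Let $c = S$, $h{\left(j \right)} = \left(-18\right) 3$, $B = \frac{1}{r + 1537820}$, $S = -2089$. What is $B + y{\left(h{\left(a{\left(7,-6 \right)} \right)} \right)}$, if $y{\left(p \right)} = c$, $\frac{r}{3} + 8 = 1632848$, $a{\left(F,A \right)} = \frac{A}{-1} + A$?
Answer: $- \frac{13445514259}{6436340} \approx -2089.0$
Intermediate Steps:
$a{\left(F,A \right)} = 0$ ($a{\left(F,A \right)} = - A + A = 0$)
$r = 4898520$ ($r = -24 + 3 \cdot 1632848 = -24 + 4898544 = 4898520$)
$B = \frac{1}{6436340}$ ($B = \frac{1}{4898520 + 1537820} = \frac{1}{6436340} \approx 1.5537 \cdot 10^{-7}$)
$h{\left(j \right)} = -54$
$c = -2089$
$y{\left(p \right)} = -2089$
$B + y{\left(h{\left(a{\left(7,-6 \right)} \right)} \right)} = \frac{1}{6436340} - 2089 = - \frac{13445514259}{6436340}$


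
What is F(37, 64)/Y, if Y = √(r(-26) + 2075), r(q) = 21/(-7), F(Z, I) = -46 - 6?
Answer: -13*√518/259 ≈ -1.1424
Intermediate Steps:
F(Z, I) = -52
r(q) = -3 (r(q) = 21*(-⅐) = -3)
Y = 2*√518 (Y = √(-3 + 2075) = √2072 = 2*√518 ≈ 45.519)
F(37, 64)/Y = -52*√518/1036 = -13*√518/259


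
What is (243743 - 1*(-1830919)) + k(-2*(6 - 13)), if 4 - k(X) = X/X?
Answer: 2074665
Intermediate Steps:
k(X) = 3 (k(X) = 4 - X/X = 4 - 1*1 = 4 - 1 = 3)
(243743 - 1*(-1830919)) + k(-2*(6 - 13)) = (243743 - 1*(-1830919)) + 3 = (243743 + 1830919) + 3 = 2074662 + 3 = 2074665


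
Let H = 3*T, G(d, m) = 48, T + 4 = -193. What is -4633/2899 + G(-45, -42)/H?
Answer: -959085/571103 ≈ -1.6794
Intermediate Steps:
T = -197 (T = -4 - 193 = -197)
H = -591 (H = 3*(-197) = -591)
-4633/2899 + G(-45, -42)/H = -4633/2899 + 48/(-591) = -4633*1/2899 + 48*(-1/591) = -4633/2899 - 16/197 = -959085/571103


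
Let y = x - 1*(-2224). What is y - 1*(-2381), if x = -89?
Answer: 4516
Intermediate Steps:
y = 2135 (y = -89 - 1*(-2224) = -89 + 2224 = 2135)
y - 1*(-2381) = 2135 - 1*(-2381) = 2135 + 2381 = 4516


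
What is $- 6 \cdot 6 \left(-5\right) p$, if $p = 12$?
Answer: $2160$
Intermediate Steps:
$- 6 \cdot 6 \left(-5\right) p = - 6 \cdot 6 \left(-5\right) 12 = - 36 \left(-5\right) 12 = \left(-1\right) \left(-180\right) 12 = 180 \cdot 12 = 2160$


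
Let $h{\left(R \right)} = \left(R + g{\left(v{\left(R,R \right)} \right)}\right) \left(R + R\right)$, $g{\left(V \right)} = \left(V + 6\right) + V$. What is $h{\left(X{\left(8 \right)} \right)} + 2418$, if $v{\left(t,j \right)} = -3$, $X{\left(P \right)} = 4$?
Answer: $2450$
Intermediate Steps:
$g{\left(V \right)} = 6 + 2 V$ ($g{\left(V \right)} = \left(6 + V\right) + V = 6 + 2 V$)
$h{\left(R \right)} = 2 R^{2}$ ($h{\left(R \right)} = \left(R + \left(6 + 2 \left(-3\right)\right)\right) \left(R + R\right) = \left(R + \left(6 - 6\right)\right) 2 R = \left(R + 0\right) 2 R = R 2 R = 2 R^{2}$)
$h{\left(X{\left(8 \right)} \right)} + 2418 = 2 \cdot 4^{2} + 2418 = 2 \cdot 16 + 2418 = 32 + 2418 = 2450$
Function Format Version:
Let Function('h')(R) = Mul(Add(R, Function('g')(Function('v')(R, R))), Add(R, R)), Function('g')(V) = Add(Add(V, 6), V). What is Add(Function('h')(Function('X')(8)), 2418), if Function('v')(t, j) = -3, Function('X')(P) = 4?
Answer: 2450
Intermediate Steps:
Function('g')(V) = Add(6, Mul(2, V)) (Function('g')(V) = Add(Add(6, V), V) = Add(6, Mul(2, V)))
Function('h')(R) = Mul(2, Pow(R, 2)) (Function('h')(R) = Mul(Add(R, Add(6, Mul(2, -3))), Add(R, R)) = Mul(Add(R, Add(6, -6)), Mul(2, R)) = Mul(Add(R, 0), Mul(2, R)) = Mul(R, Mul(2, R)) = Mul(2, Pow(R, 2)))
Add(Function('h')(Function('X')(8)), 2418) = Add(Mul(2, Pow(4, 2)), 2418) = Add(Mul(2, 16), 2418) = Add(32, 2418) = 2450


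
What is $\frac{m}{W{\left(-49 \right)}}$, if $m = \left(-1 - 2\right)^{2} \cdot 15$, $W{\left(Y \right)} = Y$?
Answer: $- \frac{135}{49} \approx -2.7551$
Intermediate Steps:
$m = 135$ ($m = \left(-3\right)^{2} \cdot 15 = 9 \cdot 15 = 135$)
$\frac{m}{W{\left(-49 \right)}} = \frac{135}{-49} = 135 \left(- \frac{1}{49}\right) = - \frac{135}{49}$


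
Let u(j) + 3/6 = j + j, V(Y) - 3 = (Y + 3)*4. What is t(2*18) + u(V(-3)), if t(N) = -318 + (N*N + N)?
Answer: 2039/2 ≈ 1019.5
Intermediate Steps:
V(Y) = 15 + 4*Y (V(Y) = 3 + (Y + 3)*4 = 3 + (3 + Y)*4 = 3 + (12 + 4*Y) = 15 + 4*Y)
u(j) = -1/2 + 2*j (u(j) = -1/2 + (j + j) = -1/2 + 2*j)
t(N) = -318 + N + N**2 (t(N) = -318 + (N**2 + N) = -318 + (N + N**2) = -318 + N + N**2)
t(2*18) + u(V(-3)) = (-318 + 2*18 + (2*18)**2) + (-1/2 + 2*(15 + 4*(-3))) = (-318 + 36 + 36**2) + (-1/2 + 2*(15 - 12)) = (-318 + 36 + 1296) + (-1/2 + 2*3) = 1014 + (-1/2 + 6) = 1014 + 11/2 = 2039/2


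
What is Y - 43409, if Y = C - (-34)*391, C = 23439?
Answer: -6676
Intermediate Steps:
Y = 36733 (Y = 23439 - (-34)*391 = 23439 - 1*(-13294) = 23439 + 13294 = 36733)
Y - 43409 = 36733 - 43409 = -6676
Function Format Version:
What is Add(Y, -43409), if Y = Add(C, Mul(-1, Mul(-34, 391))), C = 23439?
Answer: -6676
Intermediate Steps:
Y = 36733 (Y = Add(23439, Mul(-1, Mul(-34, 391))) = Add(23439, Mul(-1, -13294)) = Add(23439, 13294) = 36733)
Add(Y, -43409) = Add(36733, -43409) = -6676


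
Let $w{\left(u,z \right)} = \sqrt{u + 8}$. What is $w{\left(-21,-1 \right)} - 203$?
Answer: $-203 + i \sqrt{13} \approx -203.0 + 3.6056 i$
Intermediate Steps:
$w{\left(u,z \right)} = \sqrt{8 + u}$
$w{\left(-21,-1 \right)} - 203 = \sqrt{8 - 21} - 203 = \sqrt{-13} - 203 = i \sqrt{13} - 203 = -203 + i \sqrt{13}$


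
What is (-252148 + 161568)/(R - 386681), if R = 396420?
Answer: -90580/9739 ≈ -9.3008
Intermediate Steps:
(-252148 + 161568)/(R - 386681) = (-252148 + 161568)/(396420 - 386681) = -90580/9739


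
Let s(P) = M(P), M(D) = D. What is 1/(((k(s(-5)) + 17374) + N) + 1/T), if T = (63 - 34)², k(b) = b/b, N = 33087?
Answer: 841/42438543 ≈ 1.9817e-5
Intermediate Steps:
s(P) = P
k(b) = 1
T = 841 (T = 29² = 841)
1/(((k(s(-5)) + 17374) + N) + 1/T) = 1/(((1 + 17374) + 33087) + 1/841) = 1/((17375 + 33087) + 1/841) = 1/(50462 + 1/841) = 1/(42438543/841) = 841/42438543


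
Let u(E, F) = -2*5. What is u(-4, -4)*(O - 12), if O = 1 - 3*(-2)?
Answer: 50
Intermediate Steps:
u(E, F) = -10
O = 7 (O = 1 + 6 = 7)
u(-4, -4)*(O - 12) = -10*(7 - 12) = -10*(-5) = 50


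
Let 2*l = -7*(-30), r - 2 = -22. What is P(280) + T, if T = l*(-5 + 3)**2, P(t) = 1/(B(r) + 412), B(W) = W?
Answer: 164641/392 ≈ 420.00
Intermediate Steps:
r = -20 (r = 2 - 22 = -20)
l = 105 (l = (-7*(-30))/2 = (1/2)*210 = 105)
P(t) = 1/392 (P(t) = 1/(-20 + 412) = 1/392)
T = 420 (T = 105*(-5 + 3)**2 = 105*(-2)**2 = 105*4 = 420)
P(280) + T = 1/392 + 420 = 164641/392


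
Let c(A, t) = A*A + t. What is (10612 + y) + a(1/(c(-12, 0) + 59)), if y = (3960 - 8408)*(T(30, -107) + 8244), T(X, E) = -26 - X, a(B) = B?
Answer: -7391151235/203 ≈ -3.6410e+7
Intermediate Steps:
c(A, t) = t + A² (c(A, t) = A² + t = t + A²)
y = -36420224 (y = (3960 - 8408)*((-26 - 1*30) + 8244) = -4448*((-26 - 30) + 8244) = -4448*(-56 + 8244) = -4448*8188 = -36420224)
(10612 + y) + a(1/(c(-12, 0) + 59)) = (10612 - 36420224) + 1/((0 + (-12)²) + 59) = -36409612 + 1/((0 + 144) + 59) = -36409612 + 1/(144 + 59) = -36409612 + 1/203 = -7391151235/203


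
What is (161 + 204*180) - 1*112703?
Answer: -75822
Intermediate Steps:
(161 + 204*180) - 1*112703 = (161 + 36720) - 112703 = 36881 - 112703 = -75822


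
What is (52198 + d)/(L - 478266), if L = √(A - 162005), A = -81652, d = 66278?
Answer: -6295893624/25415401157 - 39492*I*√27073/25415401157 ≈ -0.24772 - 0.00025567*I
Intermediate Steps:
L = 3*I*√27073 (L = √(-81652 - 162005) = √(-243657) = 3*I*√27073 ≈ 493.62*I)
(52198 + d)/(L - 478266) = (52198 + 66278)/(3*I*√27073 - 478266) = 118476/(-478266 + 3*I*√27073)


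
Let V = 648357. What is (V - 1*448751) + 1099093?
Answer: 1298699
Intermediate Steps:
(V - 1*448751) + 1099093 = (648357 - 1*448751) + 1099093 = (648357 - 448751) + 1099093 = 199606 + 1099093 = 1298699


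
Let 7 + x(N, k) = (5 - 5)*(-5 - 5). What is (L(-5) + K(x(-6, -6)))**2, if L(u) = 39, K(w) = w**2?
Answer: 7744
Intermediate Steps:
x(N, k) = -7 (x(N, k) = -7 + (5 - 5)*(-5 - 5) = -7 + 0*(-10) = -7 + 0 = -7)
(L(-5) + K(x(-6, -6)))**2 = (39 + (-7)**2)**2 = (39 + 49)**2 = 88**2 = 7744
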